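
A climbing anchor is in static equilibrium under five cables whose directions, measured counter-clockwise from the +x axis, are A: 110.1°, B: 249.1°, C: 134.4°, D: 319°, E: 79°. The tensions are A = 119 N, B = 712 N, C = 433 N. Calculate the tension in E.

T_E ≈ 666 N

Resolve: ΣF_x = 119 cos 110.1° + 712 cos 249.1° + 433 cos 134.4° + T_D cos 319° + T_E cos 79° = 0.
        ΣF_y = 119 sin 110.1° + 712 sin 249.1° + 433 sin 134.4° + T_D sin 319° + T_E sin 79° = 0.
The known terms sum to (-597.8, -244) N, so 0.7547 T_D + 0.1908 T_E = 597.8 and -0.6561 T_D + 0.9816 T_E = 244.
Solving simultaneously: T_D = 623.9 N, T_E = 665.6 N.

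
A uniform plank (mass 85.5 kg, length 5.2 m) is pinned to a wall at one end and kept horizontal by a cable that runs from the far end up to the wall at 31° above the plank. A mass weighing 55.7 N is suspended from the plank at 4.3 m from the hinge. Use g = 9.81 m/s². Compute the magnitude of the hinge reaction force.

Take torques about the hinge: T sin 31° · 5.2 = 85.5×9.81×2.6 + 55.7×4.3 = 2420.3 N·m.
So T = 2420.3 / (0.5150 × 5.2) = 903.69 N.
ΣF_x = 0: H_x = T cos 31° = 774.62 N.
ΣF_y = 0: H_y = (85.5×9.81 + 55.7) − T sin 31° = 894.46 − 465.44 = 429.02 N.
|H| = √(H_x² + H_y²) = √((774.62)² + (429.02)²) = 885.49 N.

|H| ≈ 885 N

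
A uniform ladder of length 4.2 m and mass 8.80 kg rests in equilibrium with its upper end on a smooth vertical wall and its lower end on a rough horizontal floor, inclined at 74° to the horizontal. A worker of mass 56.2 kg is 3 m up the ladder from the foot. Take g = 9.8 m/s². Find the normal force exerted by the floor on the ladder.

ΣF_y = 0: N_floor = 8.80×9.8 + 56.2×9.8 = 637 N.

N_floor ≈ 637 N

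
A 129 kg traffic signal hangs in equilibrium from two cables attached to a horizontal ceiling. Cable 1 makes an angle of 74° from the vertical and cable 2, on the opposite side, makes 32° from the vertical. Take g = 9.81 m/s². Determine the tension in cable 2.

T_2 ≈ 1270 N

Angles from the horizontal: cable 1 is 90° − 74° = 16°, cable 2 is 90° − 32° = 58°.
Weight W = 129 × 9.81 = 1265 N acts straight down.
Horizontal: T_1 cos 16° = T_2 cos 58°  →  T_1 = 0.5513 T_2.
Vertical: T_1 sin 16° + T_2 sin 58° = 1265.
Substituting the horizontal relation into the vertical equation gives 1 T_2 = 1265, so T_2 = 1265 N.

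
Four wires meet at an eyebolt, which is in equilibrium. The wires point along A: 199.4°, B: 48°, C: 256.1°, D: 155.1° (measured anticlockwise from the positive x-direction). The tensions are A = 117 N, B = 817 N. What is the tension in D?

Resolve: ΣF_x = 117 cos 199.4° + 817 cos 48° + T_C cos 256.1° + T_D cos 155.1° = 0.
        ΣF_y = 117 sin 199.4° + 817 sin 48° + T_C sin 256.1° + T_D sin 155.1° = 0.
The known terms sum to (436.3, 568.3) N, so -0.2402 T_C − 0.9070 T_D = -436.3 and -0.9707 T_C + 0.4210 T_D = -568.3.
Solving simultaneously: T_C = 712.3 N, T_D = 292.4 N.

T_D ≈ 292 N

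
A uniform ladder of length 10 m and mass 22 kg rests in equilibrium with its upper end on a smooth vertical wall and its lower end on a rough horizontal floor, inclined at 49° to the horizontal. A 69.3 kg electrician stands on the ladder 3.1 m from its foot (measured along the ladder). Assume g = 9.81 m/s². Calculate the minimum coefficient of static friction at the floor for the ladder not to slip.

μ_min ≈ 0.309

ΣF_y = 0: N_floor = 22×9.81 + 69.3×9.81 = 895.65 N.
Torques about the foot: N_wall · 10 sin 49° = 22×9.81×5 cos 49° + 69.3×9.81×3.1 cos 49° → N_wall = 277.01 N.
ΣF_x = 0: f_floor = N_wall = 277.01 N.
μ_min = f_floor / N_floor = 277.01 / 895.65 = 0.3093.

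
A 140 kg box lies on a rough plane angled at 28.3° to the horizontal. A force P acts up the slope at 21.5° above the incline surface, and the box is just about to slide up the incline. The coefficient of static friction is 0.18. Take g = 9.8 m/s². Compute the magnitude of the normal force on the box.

N ≈ 889 N

On the verge of sliding up the incline, friction equals μN and acts down the slope.
Perpendicular: N + P sin 21.5° = W cos 28.3° = 1208 N.
Along incline: P cos 21.5° = W sin 28.3° + μN  with W sin 28.3° = 650.4 N.
Solving the pair for P and N: P = 871 N, N = 888.8 N (and f = μN = 160 N).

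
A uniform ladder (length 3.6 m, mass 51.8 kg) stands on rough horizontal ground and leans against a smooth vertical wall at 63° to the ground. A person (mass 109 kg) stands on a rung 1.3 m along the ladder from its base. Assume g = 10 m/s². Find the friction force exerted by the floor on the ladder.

f ≈ 333 N

Torques about the foot: N_wall · 3.6 sin 63° = 51.8×10×1.8 cos 63° + 109×10×1.3 cos 63° → N_wall = 332.52 N.
ΣF_x = 0: f_floor = N_wall = 332.52 N.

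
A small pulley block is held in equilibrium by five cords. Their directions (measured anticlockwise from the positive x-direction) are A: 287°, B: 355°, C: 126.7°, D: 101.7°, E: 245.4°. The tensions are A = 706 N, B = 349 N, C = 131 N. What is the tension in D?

Resolve: ΣF_x = 706 cos 287° + 349 cos 355° + 131 cos 126.7° + T_D cos 101.7° + T_E cos 245.4° = 0.
        ΣF_y = 706 sin 287° + 349 sin 355° + 131 sin 126.7° + T_D sin 101.7° + T_E sin 245.4° = 0.
The known terms sum to (475.8, -600.5) N, so -0.2028 T_D − 0.4163 T_E = -475.8 and 0.9792 T_D − 0.9092 T_E = 600.5.
Solving simultaneously: T_D = 1153 N, T_E = 581.3 N.

T_D ≈ 1150 N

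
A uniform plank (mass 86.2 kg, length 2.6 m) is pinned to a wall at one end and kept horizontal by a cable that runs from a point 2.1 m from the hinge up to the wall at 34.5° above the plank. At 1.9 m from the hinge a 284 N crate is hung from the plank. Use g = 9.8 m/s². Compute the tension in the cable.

Take torques about the hinge: T sin 34.5° · 2.1 = 86.2×9.8×1.3 + 284×1.9 = 1637.8 N·m.
So T = 1637.8 / (0.5664 × 2.1) = 1376.9 N.

T ≈ 1380 N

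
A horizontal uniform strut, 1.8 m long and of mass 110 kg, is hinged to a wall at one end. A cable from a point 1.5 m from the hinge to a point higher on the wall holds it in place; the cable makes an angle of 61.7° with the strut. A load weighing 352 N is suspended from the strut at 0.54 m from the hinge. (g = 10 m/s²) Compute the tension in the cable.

Take torques about the hinge: T sin 61.7° · 1.5 = 110×10×0.9 + 352×0.54 = 1180.1 N·m.
So T = 1180.1 / (0.8805 × 1.5) = 893.52 N.

T ≈ 894 N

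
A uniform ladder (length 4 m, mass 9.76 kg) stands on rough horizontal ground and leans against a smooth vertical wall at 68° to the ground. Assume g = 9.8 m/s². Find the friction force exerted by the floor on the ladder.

Torques about the foot: N_wall · 4 sin 68° = 9.76×9.8×2 cos 68° → N_wall = 19.322 N.
ΣF_x = 0: f_floor = N_wall = 19.322 N.

f ≈ 19.3 N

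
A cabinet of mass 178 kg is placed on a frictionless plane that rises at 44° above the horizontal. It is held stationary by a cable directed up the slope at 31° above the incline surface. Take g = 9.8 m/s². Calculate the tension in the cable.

Take axes along and perpendicular to the incline. Weight components: W sin 44° = 1212 N down-slope, W cos 44° = 1255 N into the surface.
Along incline: T cos 31° = W sin 44° → T = 1414 N.
Perpendicular: N = W cos 44° − T sin 31° = 526.7 N.

T ≈ 1410 N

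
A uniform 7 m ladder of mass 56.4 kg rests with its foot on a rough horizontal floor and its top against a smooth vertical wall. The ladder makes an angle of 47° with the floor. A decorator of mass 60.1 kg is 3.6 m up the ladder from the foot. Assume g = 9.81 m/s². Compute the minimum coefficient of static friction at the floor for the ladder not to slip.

μ_min ≈ 0.473

ΣF_y = 0: N_floor = 56.4×9.81 + 60.1×9.81 = 1142.9 N.
Torques about the foot: N_wall · 7 sin 47° = 56.4×9.81×3.5 cos 47° + 60.1×9.81×3.6 cos 47° → N_wall = 540.72 N.
ΣF_x = 0: f_floor = N_wall = 540.72 N.
μ_min = f_floor / N_floor = 540.72 / 1142.9 = 0.4731.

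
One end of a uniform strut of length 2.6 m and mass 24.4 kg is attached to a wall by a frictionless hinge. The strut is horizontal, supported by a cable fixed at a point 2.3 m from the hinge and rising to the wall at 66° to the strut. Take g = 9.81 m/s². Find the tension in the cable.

Take torques about the hinge: T sin 66° · 2.3 = 24.4×9.81×1.3 = 311.17 N·m.
So T = 311.17 / (0.9135 × 2.3) = 148.1 N.

T ≈ 148 N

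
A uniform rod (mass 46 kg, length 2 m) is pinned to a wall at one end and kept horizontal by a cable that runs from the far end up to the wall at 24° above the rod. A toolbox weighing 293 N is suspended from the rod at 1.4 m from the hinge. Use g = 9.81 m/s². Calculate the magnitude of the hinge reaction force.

|H| ≈ 1020 N

Take torques about the hinge: T sin 24° · 2 = 46×9.81×1 + 293×1.4 = 861.46 N·m.
So T = 861.46 / (0.4067 × 2) = 1059 N.
ΣF_x = 0: H_x = T cos 24° = 967.44 N.
ΣF_y = 0: H_y = (46×9.81 + 293) − T sin 24° = 744.26 − 430.73 = 313.53 N.
|H| = √(H_x² + H_y²) = √((967.44)² + (313.53)²) = 1017 N.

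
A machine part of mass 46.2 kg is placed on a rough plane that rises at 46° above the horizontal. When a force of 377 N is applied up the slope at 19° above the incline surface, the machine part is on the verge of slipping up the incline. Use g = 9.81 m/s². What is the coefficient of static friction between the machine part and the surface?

On the verge of sliding up the incline, friction is at its maximum μN and acts down the slope.
Perpendicular to incline: N = W cos 46° − P sin 19° = 314.8 − 122.7 = 192.1 N.
Along incline: P cos 19° − μN = W sin 46° → μ = −(W sin 46° − P cos 19°) / N = 0.1585.

μ ≈ 0.158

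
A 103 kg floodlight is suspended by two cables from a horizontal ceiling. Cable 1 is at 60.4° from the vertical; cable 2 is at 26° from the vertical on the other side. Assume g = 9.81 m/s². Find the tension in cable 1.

T_1 ≈ 444 N

Angles from the horizontal: cable 1 is 90° − 60.4° = 29.6°, cable 2 is 90° − 26° = 64°.
Weight W = 103 × 9.81 = 1010 N acts straight down.
Horizontal: T_1 cos 29.6° = T_2 cos 64°  →  T_2 = 1.983 T_1.
Vertical: T_1 sin 29.6° + T_2 sin 64° = 1010.
Substituting the horizontal relation into the vertical equation gives 2.277 T_1 = 1010, so T_1 = 443.8 N.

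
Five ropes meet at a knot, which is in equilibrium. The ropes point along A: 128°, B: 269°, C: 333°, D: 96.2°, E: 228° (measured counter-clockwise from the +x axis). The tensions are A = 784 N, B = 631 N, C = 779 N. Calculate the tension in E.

Resolve: ΣF_x = 784 cos 128° + 631 cos 269° + 779 cos 333° + T_D cos 96.2° + T_E cos 228° = 0.
        ΣF_y = 784 sin 128° + 631 sin 269° + 779 sin 333° + T_D sin 96.2° + T_E sin 228° = 0.
The known terms sum to (200.4, -366.8) N, so -0.1080 T_D − 0.6691 T_E = -200.4 and 0.9942 T_D − 0.7431 T_E = 366.8.
Solving simultaneously: T_D = 529 N, T_E = 214.1 N.

T_E ≈ 214 N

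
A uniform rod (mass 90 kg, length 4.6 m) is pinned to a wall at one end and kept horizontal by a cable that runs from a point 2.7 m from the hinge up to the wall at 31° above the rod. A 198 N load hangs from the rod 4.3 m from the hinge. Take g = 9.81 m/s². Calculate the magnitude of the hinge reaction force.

Take torques about the hinge: T sin 31° · 2.7 = 90×9.81×2.3 + 198×4.3 = 2882.1 N·m.
So T = 2882.1 / (0.5150 × 2.7) = 2072.5 N.
ΣF_x = 0: H_x = T cos 31° = 1776.5 N.
ΣF_y = 0: H_y = (90×9.81 + 198) − T sin 31° = 1080.9 − 1067.4 = 13.467 N.
|H| = √(H_x² + H_y²) = √((1776.5)² + (13.467)²) = 1776.6 N.

|H| ≈ 1780 N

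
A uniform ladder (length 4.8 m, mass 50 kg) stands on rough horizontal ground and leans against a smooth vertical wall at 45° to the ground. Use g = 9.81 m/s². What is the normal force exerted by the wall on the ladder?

Torques about the foot: N_wall · 4.8 sin 45° = 50×9.81×2.4 cos 45° → N_wall = 245.25 N.

N_wall ≈ 245 N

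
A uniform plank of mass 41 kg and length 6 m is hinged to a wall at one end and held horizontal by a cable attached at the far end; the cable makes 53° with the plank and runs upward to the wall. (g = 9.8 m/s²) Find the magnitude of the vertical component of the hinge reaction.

|H_y| ≈ 201 N

Take torques about the hinge: T sin 53° · 6 = 41×9.8×3 = 1205.4 N·m.
So T = 1205.4 / (0.7986 × 6) = 251.55 N.
ΣF_y = 0: H_y = (41×9.8) − T sin 53° = 401.8 − 200.9 = 200.9 N.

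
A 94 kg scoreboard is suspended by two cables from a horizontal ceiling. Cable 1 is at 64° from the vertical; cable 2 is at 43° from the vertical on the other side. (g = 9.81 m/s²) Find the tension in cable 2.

T_2 ≈ 867 N

Angles from the horizontal: cable 1 is 90° − 64° = 26°, cable 2 is 90° − 43° = 47°.
Weight W = 94 × 9.81 = 922.1 N acts straight down.
Horizontal: T_1 cos 26° = T_2 cos 47°  →  T_1 = 0.7588 T_2.
Vertical: T_1 sin 26° + T_2 sin 47° = 922.1.
Substituting the horizontal relation into the vertical equation gives 1.064 T_2 = 922.1, so T_2 = 866.7 N.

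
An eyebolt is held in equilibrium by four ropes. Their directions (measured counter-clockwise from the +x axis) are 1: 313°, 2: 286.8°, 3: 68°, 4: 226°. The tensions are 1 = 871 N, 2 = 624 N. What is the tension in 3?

T_3 ≈ 3780 N

Resolve: ΣF_x = 871 cos 313° + 624 cos 286.8° + T_3 cos 68° + T_4 cos 226° = 0.
        ΣF_y = 871 sin 313° + 624 sin 286.8° + T_3 sin 68° + T_4 sin 226° = 0.
The known terms sum to (774.4, -1234) N, so 0.3746 T_3 − 0.6947 T_4 = -774.4 and 0.9272 T_3 − 0.7193 T_4 = 1234.
Solving simultaneously: T_3 = 3776 N, T_4 = 3151 N.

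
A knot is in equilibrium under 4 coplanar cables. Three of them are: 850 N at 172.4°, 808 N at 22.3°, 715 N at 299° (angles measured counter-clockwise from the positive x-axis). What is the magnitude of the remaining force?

F ≈ 325 N

Sum the known components: ΣF_x = 251.7 N, ΣF_y = -206.3 N.
For equilibrium the remaining force must supply (−ΣF_x, −ΣF_y) = (-251.7, 206.3) N.
Magnitude = √((-251.7)² + (206.3)²) = 325.4 N; direction = atan2(206.3, -251.7) = 140.7°.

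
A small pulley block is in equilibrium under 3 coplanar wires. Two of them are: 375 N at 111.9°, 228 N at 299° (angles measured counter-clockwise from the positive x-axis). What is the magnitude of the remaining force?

Sum the known components: ΣF_x = -29.33 N, ΣF_y = 148.5 N.
For equilibrium the remaining force must supply (−ΣF_x, −ΣF_y) = (29.33, -148.5) N.
Magnitude = √((29.33)² + (-148.5)²) = 151.4 N; direction = atan2(-148.5, 29.33) = 281.2°.

F ≈ 151 N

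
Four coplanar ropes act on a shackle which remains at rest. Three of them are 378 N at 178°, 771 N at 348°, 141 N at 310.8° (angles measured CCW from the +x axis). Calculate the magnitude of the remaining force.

Sum the known components: ΣF_x = 468.5 N, ΣF_y = -253.8 N.
For equilibrium the remaining force must supply (−ΣF_x, −ΣF_y) = (-468.5, 253.8) N.
Magnitude = √((-468.5)² + (253.8)²) = 532.9 N; direction = atan2(253.8, -468.5) = 151.6°.

F ≈ 533 N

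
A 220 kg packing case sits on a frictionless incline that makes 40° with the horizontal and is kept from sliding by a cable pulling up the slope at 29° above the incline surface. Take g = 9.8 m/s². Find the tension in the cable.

T ≈ 1580 N

Take axes along and perpendicular to the incline. Weight components: W sin 40° = 1386 N down-slope, W cos 40° = 1652 N into the surface.
Along incline: T cos 29° = W sin 40° → T = 1585 N.
Perpendicular: N = W cos 40° − T sin 29° = 883.4 N.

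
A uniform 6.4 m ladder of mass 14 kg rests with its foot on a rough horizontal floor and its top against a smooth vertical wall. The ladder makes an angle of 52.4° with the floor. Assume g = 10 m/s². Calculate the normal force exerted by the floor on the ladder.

ΣF_y = 0: N_floor = 14×10 = 140 N.

N_floor ≈ 140 N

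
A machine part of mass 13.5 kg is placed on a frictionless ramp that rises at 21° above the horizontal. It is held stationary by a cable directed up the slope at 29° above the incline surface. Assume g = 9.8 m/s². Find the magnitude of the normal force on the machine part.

Take axes along and perpendicular to the incline. Weight components: W sin 21° = 47.41 N down-slope, W cos 21° = 123.5 N into the surface.
Along incline: T cos 29° = W sin 21° → T = 54.21 N.
Perpendicular: N = W cos 21° − T sin 29° = 97.23 N.

N ≈ 97.2 N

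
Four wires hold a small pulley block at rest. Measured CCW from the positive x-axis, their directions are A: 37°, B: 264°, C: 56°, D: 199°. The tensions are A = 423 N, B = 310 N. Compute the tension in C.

Resolve: ΣF_x = 423 cos 37° + 310 cos 264° + T_C cos 56° + T_D cos 199° = 0.
        ΣF_y = 423 sin 37° + 310 sin 264° + T_C sin 56° + T_D sin 199° = 0.
The known terms sum to (305.4, -53.73) N, so 0.5592 T_C − 0.9455 T_D = -305.4 and 0.8290 T_C − 0.3256 T_D = 53.73.
Solving simultaneously: T_C = 249.6 N, T_D = 470.7 N.

T_C ≈ 250 N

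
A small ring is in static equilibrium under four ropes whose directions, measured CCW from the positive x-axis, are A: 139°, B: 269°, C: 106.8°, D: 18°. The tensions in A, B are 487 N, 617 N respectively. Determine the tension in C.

T_C ≈ 166 N

Resolve: ΣF_x = 487 cos 139° + 617 cos 269° + T_C cos 106.8° + T_D cos 18° = 0.
        ΣF_y = 487 sin 139° + 617 sin 269° + T_C sin 106.8° + T_D sin 18° = 0.
The known terms sum to (-378.3, -297.4) N, so -0.2890 T_C + 0.9511 T_D = 378.3 and 0.9573 T_C + 0.3090 T_D = 297.4.
Solving simultaneously: T_C = 166 N, T_D = 448.2 N.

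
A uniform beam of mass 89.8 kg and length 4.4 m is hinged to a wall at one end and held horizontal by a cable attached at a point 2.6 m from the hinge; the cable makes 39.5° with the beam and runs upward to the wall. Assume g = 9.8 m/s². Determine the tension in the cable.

Take torques about the hinge: T sin 39.5° · 2.6 = 89.8×9.8×2.2 = 1936.1 N·m.
So T = 1936.1 / (0.6361 × 2.6) = 1170.7 N.

T ≈ 1170 N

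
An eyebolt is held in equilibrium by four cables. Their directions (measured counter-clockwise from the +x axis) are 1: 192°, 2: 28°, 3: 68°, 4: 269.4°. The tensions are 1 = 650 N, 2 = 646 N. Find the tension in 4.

T_4 ≈ 339 N

Resolve: ΣF_x = 650 cos 192° + 646 cos 28° + T_3 cos 68° + T_4 cos 269.4° = 0.
        ΣF_y = 650 sin 192° + 646 sin 28° + T_3 sin 68° + T_4 sin 269.4° = 0.
The known terms sum to (-65.41, 168.1) N, so 0.3746 T_3 − 0.0105 T_4 = 65.41 and 0.9272 T_3 − 0.9999 T_4 = -168.1.
Solving simultaneously: T_3 = 184.1 N, T_4 = 338.8 N.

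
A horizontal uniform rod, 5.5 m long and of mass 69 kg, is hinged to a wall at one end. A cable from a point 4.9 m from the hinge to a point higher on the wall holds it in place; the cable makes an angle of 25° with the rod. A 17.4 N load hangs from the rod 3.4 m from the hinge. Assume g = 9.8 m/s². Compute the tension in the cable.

T ≈ 927 N

Take torques about the hinge: T sin 25° · 4.9 = 69×9.8×2.75 + 17.4×3.4 = 1918.7 N·m.
So T = 1918.7 / (0.4226 × 4.9) = 926.54 N.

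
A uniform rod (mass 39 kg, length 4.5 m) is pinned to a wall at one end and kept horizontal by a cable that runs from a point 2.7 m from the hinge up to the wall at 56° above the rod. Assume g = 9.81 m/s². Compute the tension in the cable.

Take torques about the hinge: T sin 56° · 2.7 = 39×9.81×2.25 = 860.83 N·m.
So T = 860.83 / (0.8290 × 2.7) = 384.57 N.

T ≈ 385 N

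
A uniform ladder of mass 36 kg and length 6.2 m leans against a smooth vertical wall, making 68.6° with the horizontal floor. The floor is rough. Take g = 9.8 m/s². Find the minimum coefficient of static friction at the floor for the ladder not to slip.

ΣF_y = 0: N_floor = 36×9.8 = 352.8 N.
Torques about the foot: N_wall · 6.2 sin 68.6° = 36×9.8×3.1 cos 68.6° → N_wall = 69.13 N.
ΣF_x = 0: f_floor = N_wall = 69.13 N.
μ_min = f_floor / N_floor = 69.13 / 352.8 = 0.1959.

μ_min ≈ 0.196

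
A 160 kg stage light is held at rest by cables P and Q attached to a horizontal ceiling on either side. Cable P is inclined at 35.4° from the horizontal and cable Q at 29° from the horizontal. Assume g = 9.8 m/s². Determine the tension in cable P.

Weight W = 160 × 9.8 = 1568 N acts straight down.
Horizontal: T_P cos 35.4° = T_Q cos 29°  →  T_Q = 0.932 T_P.
Vertical: T_P sin 35.4° + T_Q sin 29° = 1568.
Substituting the horizontal relation into the vertical equation gives 1.031 T_P = 1568, so T_P = 1521 N.

T_P ≈ 1520 N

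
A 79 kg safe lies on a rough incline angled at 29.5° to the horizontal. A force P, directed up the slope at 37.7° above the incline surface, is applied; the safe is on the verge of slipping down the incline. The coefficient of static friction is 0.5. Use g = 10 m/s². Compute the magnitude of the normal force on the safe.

On the verge of sliding down the incline, friction equals μN and acts up the slope.
Perpendicular: N + P sin 37.7° = W cos 29.5° = 687.6 N.
Along incline: P cos 37.7° + μN = W sin 29.5° with W sin 29.5° = 389 N.
Solving the pair for P and N: P = 93.16 N, N = 630.6 N (and f = μN = 315.3 N).

N ≈ 631 N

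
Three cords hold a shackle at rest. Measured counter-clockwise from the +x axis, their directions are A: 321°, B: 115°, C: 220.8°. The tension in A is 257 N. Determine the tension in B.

Resolve: ΣF_x = 257 cos 321° + T_B cos 115° + T_C cos 220.8° = 0.
        ΣF_y = 257 sin 321° + T_B sin 115° + T_C sin 220.8° = 0.
The known terms sum to (199.7, -161.7) N, so -0.4226 T_B − 0.7570 T_C = -199.7 and 0.9063 T_B − 0.6534 T_C = 161.7.
Solving simultaneously: T_B = 262.9 N, T_C = 117.1 N.

T_B ≈ 263 N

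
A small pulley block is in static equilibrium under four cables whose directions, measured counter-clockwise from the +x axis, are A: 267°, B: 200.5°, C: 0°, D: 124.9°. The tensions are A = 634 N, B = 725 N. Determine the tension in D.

T_D ≈ 1080 N

Resolve: ΣF_x = 634 cos 267° + 725 cos 200.5° + T_C cos 0° + T_D cos 124.9° = 0.
        ΣF_y = 634 sin 267° + 725 sin 200.5° + T_C sin 0° + T_D sin 124.9° = 0.
The known terms sum to (-712.3, -887) N, so 1.0000 T_C − 0.5721 T_D = 712.3 and 0.0000 T_C + 0.8202 T_D = 887.
Solving simultaneously: T_C = 1331 N, T_D = 1082 N.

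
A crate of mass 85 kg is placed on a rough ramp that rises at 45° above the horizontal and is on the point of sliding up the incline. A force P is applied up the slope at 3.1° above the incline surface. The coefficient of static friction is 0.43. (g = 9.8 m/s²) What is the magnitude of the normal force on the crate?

N ≈ 544 N

On the verge of sliding up the incline, friction equals μN and acts down the slope.
Perpendicular: N + P sin 3.1° = W cos 45° = 589 N.
Along incline: P cos 3.1° = W sin 45° + μN  with W sin 45° = 589 N.
Solving the pair for P and N: P = 824.3 N, N = 544.4 N (and f = μN = 234.1 N).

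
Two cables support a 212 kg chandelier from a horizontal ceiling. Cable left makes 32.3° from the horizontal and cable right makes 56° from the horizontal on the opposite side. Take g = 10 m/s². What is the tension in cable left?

T_left ≈ 1190 N

Weight W = 212 × 10 = 2120 N acts straight down.
Horizontal: T_left cos 32.3° = T_right cos 56°  →  T_right = 1.512 T_left.
Vertical: T_left sin 32.3° + T_right sin 56° = 2120.
Substituting the horizontal relation into the vertical equation gives 1.788 T_left = 2120, so T_left = 1186 N.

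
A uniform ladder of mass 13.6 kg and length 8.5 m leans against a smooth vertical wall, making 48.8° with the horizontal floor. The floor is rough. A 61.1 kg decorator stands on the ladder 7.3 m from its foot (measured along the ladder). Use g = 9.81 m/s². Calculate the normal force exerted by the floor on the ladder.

ΣF_y = 0: N_floor = 13.6×9.81 + 61.1×9.81 = 732.81 N.

N_floor ≈ 733 N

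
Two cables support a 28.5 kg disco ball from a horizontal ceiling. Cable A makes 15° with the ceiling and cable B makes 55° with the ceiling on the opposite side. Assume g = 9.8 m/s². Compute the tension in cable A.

T_A ≈ 170 N

Weight W = 28.5 × 9.8 = 279.3 N acts straight down.
Horizontal: T_A cos 15° = T_B cos 55°  →  T_B = 1.684 T_A.
Vertical: T_A sin 15° + T_B sin 55° = 279.3.
Substituting the horizontal relation into the vertical equation gives 1.638 T_A = 279.3, so T_A = 170.5 N.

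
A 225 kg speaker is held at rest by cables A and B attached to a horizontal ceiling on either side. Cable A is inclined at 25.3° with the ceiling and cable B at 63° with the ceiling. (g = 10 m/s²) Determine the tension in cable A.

T_A ≈ 1020 N

Weight W = 225 × 10 = 2250 N acts straight down.
Horizontal: T_A cos 25.3° = T_B cos 63°  →  T_B = 1.991 T_A.
Vertical: T_A sin 25.3° + T_B sin 63° = 2250.
Substituting the horizontal relation into the vertical equation gives 2.202 T_A = 2250, so T_A = 1022 N.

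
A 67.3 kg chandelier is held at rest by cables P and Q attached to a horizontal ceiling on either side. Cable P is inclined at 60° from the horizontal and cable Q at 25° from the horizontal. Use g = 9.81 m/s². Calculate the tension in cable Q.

Weight W = 67.3 × 9.81 = 660.2 N acts straight down.
Horizontal: T_P cos 60° = T_Q cos 25°  →  T_P = 1.813 T_Q.
Vertical: T_P sin 60° + T_Q sin 25° = 660.2.
Substituting the horizontal relation into the vertical equation gives 1.992 T_Q = 660.2, so T_Q = 331.4 N.

T_Q ≈ 331 N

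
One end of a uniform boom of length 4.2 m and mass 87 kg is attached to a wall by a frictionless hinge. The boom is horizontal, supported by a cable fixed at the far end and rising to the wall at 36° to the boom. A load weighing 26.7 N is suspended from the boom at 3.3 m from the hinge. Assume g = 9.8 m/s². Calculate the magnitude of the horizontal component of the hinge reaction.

H_x ≈ 616 N

Take torques about the hinge: T sin 36° · 4.2 = 87×9.8×2.1 + 26.7×3.3 = 1878.6 N·m.
So T = 1878.6 / (0.5878 × 4.2) = 760.96 N.
ΣF_x = 0: H_x = T cos 36° = 615.63 N.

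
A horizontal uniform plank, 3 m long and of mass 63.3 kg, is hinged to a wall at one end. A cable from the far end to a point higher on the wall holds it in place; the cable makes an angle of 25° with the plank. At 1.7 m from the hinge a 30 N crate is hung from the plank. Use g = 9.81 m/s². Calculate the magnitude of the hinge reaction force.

|H| ≈ 773 N

Take torques about the hinge: T sin 25° · 3 = 63.3×9.81×1.5 + 30×1.7 = 982.46 N·m.
So T = 982.46 / (0.4226 × 3) = 774.9 N.
ΣF_x = 0: H_x = T cos 25° = 702.3 N.
ΣF_y = 0: H_y = (63.3×9.81 + 30) − T sin 25° = 650.97 − 327.49 = 323.49 N.
|H| = √(H_x² + H_y²) = √((702.3)² + (323.49)²) = 773.22 N.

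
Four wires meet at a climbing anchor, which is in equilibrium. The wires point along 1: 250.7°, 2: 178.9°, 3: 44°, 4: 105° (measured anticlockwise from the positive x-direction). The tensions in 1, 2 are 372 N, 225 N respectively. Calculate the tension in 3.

Resolve: ΣF_x = 372 cos 250.7° + 225 cos 178.9° + T_3 cos 44° + T_4 cos 105° = 0.
        ΣF_y = 372 sin 250.7° + 225 sin 178.9° + T_3 sin 44° + T_4 sin 105° = 0.
The known terms sum to (-347.9, -346.8) N, so 0.7193 T_3 − 0.2588 T_4 = 347.9 and 0.6947 T_3 + 0.9659 T_4 = 346.8.
Solving simultaneously: T_3 = 486.8 N, T_4 = 8.884 N.

T_3 ≈ 487 N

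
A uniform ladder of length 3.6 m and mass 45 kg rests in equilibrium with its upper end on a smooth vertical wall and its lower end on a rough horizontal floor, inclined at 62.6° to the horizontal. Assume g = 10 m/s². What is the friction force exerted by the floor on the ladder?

f ≈ 117 N

Torques about the foot: N_wall · 3.6 sin 62.6° = 45×10×1.8 cos 62.6° → N_wall = 116.63 N.
ΣF_x = 0: f_floor = N_wall = 116.63 N.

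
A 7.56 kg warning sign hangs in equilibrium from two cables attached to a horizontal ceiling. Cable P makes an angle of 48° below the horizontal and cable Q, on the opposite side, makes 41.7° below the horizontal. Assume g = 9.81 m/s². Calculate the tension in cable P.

Weight W = 7.56 × 9.81 = 74.16 N acts straight down.
Horizontal: T_P cos 48° = T_Q cos 41.7°  →  T_Q = 0.8962 T_P.
Vertical: T_P sin 48° + T_Q sin 41.7° = 74.16.
Substituting the horizontal relation into the vertical equation gives 1.339 T_P = 74.16, so T_P = 55.37 N.

T_P ≈ 55.4 N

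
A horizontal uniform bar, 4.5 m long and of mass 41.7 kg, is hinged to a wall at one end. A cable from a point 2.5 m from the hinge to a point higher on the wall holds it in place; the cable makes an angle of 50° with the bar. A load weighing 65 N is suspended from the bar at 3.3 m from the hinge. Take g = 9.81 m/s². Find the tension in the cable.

Take torques about the hinge: T sin 50° · 2.5 = 41.7×9.81×2.25 + 65×3.3 = 1134.9 N·m.
So T = 1134.9 / (0.7660 × 2.5) = 592.61 N.

T ≈ 593 N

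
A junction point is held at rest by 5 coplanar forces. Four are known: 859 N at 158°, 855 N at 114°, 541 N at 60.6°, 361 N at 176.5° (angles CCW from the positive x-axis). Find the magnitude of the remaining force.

Sum the known components: ΣF_x = -1239 N, ΣF_y = 1596 N.
For equilibrium the remaining force must supply (−ΣF_x, −ΣF_y) = (1239, -1596) N.
Magnitude = √((1239)² + (-1596)²) = 2021 N; direction = atan2(-1596, 1239) = 307.8°.

F ≈ 2020 N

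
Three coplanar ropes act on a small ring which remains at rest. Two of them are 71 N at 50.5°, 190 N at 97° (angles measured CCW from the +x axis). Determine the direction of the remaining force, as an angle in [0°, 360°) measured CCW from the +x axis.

Sum the known components: ΣF_x = 22.01 N, ΣF_y = 243.4 N.
For equilibrium the remaining force must supply (−ΣF_x, −ΣF_y) = (-22.01, -243.4) N.
Magnitude = √((-22.01)² + (-243.4)²) = 244.4 N; direction = atan2(-243.4, -22.01) = 264.8°.

θ ≈ 265°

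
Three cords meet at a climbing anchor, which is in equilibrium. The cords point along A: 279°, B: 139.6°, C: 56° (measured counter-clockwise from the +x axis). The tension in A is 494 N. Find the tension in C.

T_C ≈ 323 N

Resolve: ΣF_x = 494 cos 279° + T_B cos 139.6° + T_C cos 56° = 0.
        ΣF_y = 494 sin 279° + T_B sin 139.6° + T_C sin 56° = 0.
The known terms sum to (77.28, -487.9) N, so -0.7615 T_B + 0.5592 T_C = -77.28 and 0.6481 T_B + 0.8290 T_C = 487.9.
Solving simultaneously: T_B = 339 N, T_C = 323.5 N.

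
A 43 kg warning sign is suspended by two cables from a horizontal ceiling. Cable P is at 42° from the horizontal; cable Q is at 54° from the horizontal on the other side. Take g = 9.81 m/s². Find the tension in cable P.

T_P ≈ 249 N

Weight W = 43 × 9.81 = 421.8 N acts straight down.
Horizontal: T_P cos 42° = T_Q cos 54°  →  T_Q = 1.264 T_P.
Vertical: T_P sin 42° + T_Q sin 54° = 421.8.
Substituting the horizontal relation into the vertical equation gives 1.692 T_P = 421.8, so T_P = 249.3 N.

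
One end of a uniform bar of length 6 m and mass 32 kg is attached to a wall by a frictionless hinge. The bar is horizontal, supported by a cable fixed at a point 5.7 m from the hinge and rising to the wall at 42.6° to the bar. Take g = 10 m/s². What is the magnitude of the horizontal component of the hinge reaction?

H_x ≈ 183 N

Take torques about the hinge: T sin 42.6° · 5.7 = 32×10×3 = 960 N·m.
So T = 960 / (0.6769 × 5.7) = 248.82 N.
ΣF_x = 0: H_x = T cos 42.6° = 183.16 N.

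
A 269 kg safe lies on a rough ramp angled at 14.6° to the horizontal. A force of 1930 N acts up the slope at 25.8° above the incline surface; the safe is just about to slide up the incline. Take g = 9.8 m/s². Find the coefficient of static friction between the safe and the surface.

μ ≈ 0.627

On the verge of sliding up the incline, friction is at its maximum μN and acts down the slope.
Perpendicular to incline: N = W cos 14.6° − P sin 25.8° = 2551 − 840 = 1711 N.
Along incline: P cos 25.8° − μN = W sin 14.6° → μ = −(W sin 14.6° − P cos 25.8°) / N = 0.6272.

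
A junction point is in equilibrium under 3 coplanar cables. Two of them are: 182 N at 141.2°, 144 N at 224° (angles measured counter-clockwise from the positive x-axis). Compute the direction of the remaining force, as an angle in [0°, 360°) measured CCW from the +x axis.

Sum the known components: ΣF_x = -245.4 N, ΣF_y = 14.01 N.
For equilibrium the remaining force must supply (−ΣF_x, −ΣF_y) = (245.4, -14.01) N.
Magnitude = √((245.4)² + (-14.01)²) = 245.8 N; direction = atan2(-14.01, 245.4) = 356.7°.

θ ≈ 357°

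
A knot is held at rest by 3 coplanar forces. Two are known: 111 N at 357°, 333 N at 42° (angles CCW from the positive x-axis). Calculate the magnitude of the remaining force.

F ≈ 419 N

Sum the known components: ΣF_x = 358.3 N, ΣF_y = 217 N.
For equilibrium the remaining force must supply (−ΣF_x, −ΣF_y) = (-358.3, -217) N.
Magnitude = √((-358.3)² + (-217)²) = 418.9 N; direction = atan2(-217, -358.3) = 211.2°.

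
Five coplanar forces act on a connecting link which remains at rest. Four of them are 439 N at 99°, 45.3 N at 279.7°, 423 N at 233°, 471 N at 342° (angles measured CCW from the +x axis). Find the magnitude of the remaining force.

F ≈ 163 N

Sum the known components: ΣF_x = 132.3 N, ΣF_y = -94.43 N.
For equilibrium the remaining force must supply (−ΣF_x, −ΣF_y) = (-132.3, 94.43) N.
Magnitude = √((-132.3)² + (94.43)²) = 162.6 N; direction = atan2(94.43, -132.3) = 144.5°.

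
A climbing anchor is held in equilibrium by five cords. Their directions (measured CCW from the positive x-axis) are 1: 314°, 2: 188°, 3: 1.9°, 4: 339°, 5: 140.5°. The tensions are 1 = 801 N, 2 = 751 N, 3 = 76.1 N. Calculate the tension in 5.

Resolve: ΣF_x = 801 cos 314° + 751 cos 188° + 76.1 cos 1.9° + T_4 cos 339° + T_5 cos 140.5° = 0.
        ΣF_y = 801 sin 314° + 751 sin 188° + 76.1 sin 1.9° + T_4 sin 339° + T_5 sin 140.5° = 0.
The known terms sum to (-111.2, -678.2) N, so 0.9336 T_4 − 0.7716 T_5 = 111.2 and -0.3584 T_4 + 0.6361 T_5 = 678.2.
Solving simultaneously: T_4 = 1872 N, T_5 = 2121 N.

T_5 ≈ 2120 N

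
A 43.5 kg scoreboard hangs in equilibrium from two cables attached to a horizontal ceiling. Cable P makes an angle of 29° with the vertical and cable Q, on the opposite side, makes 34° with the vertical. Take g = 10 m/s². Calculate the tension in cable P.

Angles from the horizontal: cable P is 90° − 29° = 61°, cable Q is 90° − 34° = 56°.
Weight W = 43.5 × 10 = 435 N acts straight down.
Horizontal: T_P cos 61° = T_Q cos 56°  →  T_Q = 0.867 T_P.
Vertical: T_P sin 61° + T_Q sin 56° = 435.
Substituting the horizontal relation into the vertical equation gives 1.593 T_P = 435, so T_P = 273 N.

T_P ≈ 273 N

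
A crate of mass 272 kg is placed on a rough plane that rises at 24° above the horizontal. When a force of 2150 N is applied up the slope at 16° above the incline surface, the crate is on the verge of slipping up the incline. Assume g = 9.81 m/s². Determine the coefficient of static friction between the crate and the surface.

On the verge of sliding up the incline, friction is at its maximum μN and acts down the slope.
Perpendicular to incline: N = W cos 24° − P sin 16° = 2438 − 592.6 = 1845 N.
Along incline: P cos 16° − μN = W sin 24° → μ = −(W sin 24° − P cos 16°) / N = 0.5319.

μ ≈ 0.532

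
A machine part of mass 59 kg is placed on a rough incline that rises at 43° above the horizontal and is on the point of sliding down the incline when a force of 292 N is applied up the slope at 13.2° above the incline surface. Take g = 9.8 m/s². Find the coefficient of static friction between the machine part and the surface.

μ ≈ 0.309

On the verge of sliding down the incline, friction is at its maximum μN and acts up the slope.
Perpendicular to incline: N = W cos 43° − P sin 13.2° = 422.9 − 66.68 = 356.2 N.
Along incline: P cos 13.2° + μN = W sin 43° → μ = (W sin 43° − P cos 13.2°) / N = 0.309.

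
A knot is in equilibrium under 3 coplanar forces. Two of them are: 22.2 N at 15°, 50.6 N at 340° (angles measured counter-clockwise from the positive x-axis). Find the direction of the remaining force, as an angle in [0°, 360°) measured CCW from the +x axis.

θ ≈ 170°

Sum the known components: ΣF_x = 68.99 N, ΣF_y = -11.56 N.
For equilibrium the remaining force must supply (−ΣF_x, −ΣF_y) = (-68.99, 11.56) N.
Magnitude = √((-68.99)² + (11.56)²) = 69.95 N; direction = atan2(11.56, -68.99) = 170.5°.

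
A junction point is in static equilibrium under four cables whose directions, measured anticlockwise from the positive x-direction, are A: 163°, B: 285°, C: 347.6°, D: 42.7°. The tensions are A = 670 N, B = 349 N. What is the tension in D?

Resolve: ΣF_x = 670 cos 163° + 349 cos 285° + T_C cos 347.6° + T_D cos 42.7° = 0.
        ΣF_y = 670 sin 163° + 349 sin 285° + T_C sin 347.6° + T_D sin 42.7° = 0.
The known terms sum to (-550.4, -141.2) N, so 0.9767 T_C + 0.7349 T_D = 550.4 and -0.2147 T_C + 0.6782 T_D = 141.2.
Solving simultaneously: T_C = 328.6 N, T_D = 312.3 N.

T_D ≈ 312 N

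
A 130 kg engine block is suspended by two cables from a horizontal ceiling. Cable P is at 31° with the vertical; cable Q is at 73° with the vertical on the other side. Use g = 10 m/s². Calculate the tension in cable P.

Angles from the horizontal: cable P is 90° − 31° = 59°, cable Q is 90° − 73° = 17°.
Weight W = 130 × 10 = 1300 N acts straight down.
Horizontal: T_P cos 59° = T_Q cos 17°  →  T_Q = 0.5386 T_P.
Vertical: T_P sin 59° + T_Q sin 17° = 1300.
Substituting the horizontal relation into the vertical equation gives 1.015 T_P = 1300, so T_P = 1281 N.

T_P ≈ 1280 N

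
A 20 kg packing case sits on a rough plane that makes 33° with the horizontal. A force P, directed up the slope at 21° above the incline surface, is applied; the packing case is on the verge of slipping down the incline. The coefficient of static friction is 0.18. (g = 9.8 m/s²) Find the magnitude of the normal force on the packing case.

On the verge of sliding down the incline, friction equals μN and acts up the slope.
Perpendicular: N + P sin 21° = W cos 33° = 164.4 N.
Along incline: P cos 21° + μN = W sin 33° with W sin 33° = 106.7 N.
Solving the pair for P and N: P = 88.79 N, N = 132.6 N (and f = μN = 23.86 N).

N ≈ 133 N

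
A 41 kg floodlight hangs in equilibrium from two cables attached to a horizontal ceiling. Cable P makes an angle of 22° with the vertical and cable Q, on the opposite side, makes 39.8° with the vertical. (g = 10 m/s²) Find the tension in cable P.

Angles from the horizontal: cable P is 90° − 22° = 68°, cable Q is 90° − 39.8° = 50.2°.
Weight W = 41 × 10 = 410 N acts straight down.
Horizontal: T_P cos 68° = T_Q cos 50.2°  →  T_Q = 0.5852 T_P.
Vertical: T_P sin 68° + T_Q sin 50.2° = 410.
Substituting the horizontal relation into the vertical equation gives 1.377 T_P = 410, so T_P = 297.8 N.

T_P ≈ 298 N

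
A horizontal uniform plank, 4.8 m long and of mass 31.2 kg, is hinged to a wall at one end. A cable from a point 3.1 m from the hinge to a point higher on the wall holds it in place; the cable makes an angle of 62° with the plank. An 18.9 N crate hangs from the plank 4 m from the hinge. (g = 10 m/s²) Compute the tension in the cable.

T ≈ 301 N

Take torques about the hinge: T sin 62° · 3.1 = 31.2×10×2.4 + 18.9×4 = 824.4 N·m.
So T = 824.4 / (0.8829 × 3.1) = 301.19 N.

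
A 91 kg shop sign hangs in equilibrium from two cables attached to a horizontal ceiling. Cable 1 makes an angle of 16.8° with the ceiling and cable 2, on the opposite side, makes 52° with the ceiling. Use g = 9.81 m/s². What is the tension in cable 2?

Weight W = 91 × 9.81 = 892.7 N acts straight down.
Horizontal: T_1 cos 16.8° = T_2 cos 52°  →  T_1 = 0.6431 T_2.
Vertical: T_1 sin 16.8° + T_2 sin 52° = 892.7.
Substituting the horizontal relation into the vertical equation gives 0.9739 T_2 = 892.7, so T_2 = 916.6 N.

T_2 ≈ 917 N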